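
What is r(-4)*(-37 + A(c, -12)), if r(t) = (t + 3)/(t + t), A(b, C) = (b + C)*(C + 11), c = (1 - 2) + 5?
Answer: -29/8 ≈ -3.6250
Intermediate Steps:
c = 4 (c = -1 + 5 = 4)
A(b, C) = (11 + C)*(C + b) (A(b, C) = (C + b)*(11 + C) = (11 + C)*(C + b))
r(t) = (3 + t)/(2*t) (r(t) = (3 + t)/((2*t)) = (3 + t)*(1/(2*t)) = (3 + t)/(2*t))
r(-4)*(-37 + A(c, -12)) = ((½)*(3 - 4)/(-4))*(-37 + ((-12)² + 11*(-12) + 11*4 - 12*4)) = ((½)*(-¼)*(-1))*(-37 + (144 - 132 + 44 - 48)) = (-37 + 8)/8 = (⅛)*(-29) = -29/8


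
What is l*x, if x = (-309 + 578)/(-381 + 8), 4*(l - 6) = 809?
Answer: -224077/1492 ≈ -150.19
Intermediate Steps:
l = 833/4 (l = 6 + (¼)*809 = 6 + 809/4 = 833/4 ≈ 208.25)
x = -269/373 (x = 269/(-373) = 269*(-1/373) = -269/373 ≈ -0.72118)
l*x = (833/4)*(-269/373) = -224077/1492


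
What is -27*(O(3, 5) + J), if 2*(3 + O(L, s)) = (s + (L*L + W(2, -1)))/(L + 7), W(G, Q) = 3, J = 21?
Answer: -10179/20 ≈ -508.95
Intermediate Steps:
O(L, s) = -3 + (3 + s + L²)/(2*(7 + L)) (O(L, s) = -3 + ((s + (L*L + 3))/(L + 7))/2 = -3 + ((s + (L² + 3))/(7 + L))/2 = -3 + ((s + (3 + L²))/(7 + L))/2 = -3 + ((3 + s + L²)/(7 + L))/2 = -3 + (3 + s + L²)/(2*(7 + L)))
-27*(O(3, 5) + J) = -27*((-39 + 5 + 3² - 6*3)/(2*(7 + 3)) + 21) = -27*((½)*(-39 + 5 + 9 - 18)/10 + 21) = -27*((½)*(⅒)*(-43) + 21) = -27*(-43/20 + 21) = -27*377/20 = -10179/20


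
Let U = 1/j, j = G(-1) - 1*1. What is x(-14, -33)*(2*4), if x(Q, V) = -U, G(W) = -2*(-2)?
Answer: -8/3 ≈ -2.6667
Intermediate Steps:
G(W) = 4
j = 3 (j = 4 - 1*1 = 4 - 1 = 3)
U = ⅓ (U = 1/3 = ⅓ ≈ 0.33333)
x(Q, V) = -⅓ (x(Q, V) = -1*⅓ = -⅓)
x(-14, -33)*(2*4) = -2*4/3 = -⅓*8 = -8/3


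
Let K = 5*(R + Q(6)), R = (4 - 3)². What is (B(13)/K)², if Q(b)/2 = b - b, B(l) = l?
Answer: 169/25 ≈ 6.7600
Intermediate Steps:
R = 1 (R = 1² = 1)
Q(b) = 0 (Q(b) = 2*(b - b) = 2*0 = 0)
K = 5 (K = 5*(1 + 0) = 5*1 = 5)
(B(13)/K)² = (13/5)² = 169/25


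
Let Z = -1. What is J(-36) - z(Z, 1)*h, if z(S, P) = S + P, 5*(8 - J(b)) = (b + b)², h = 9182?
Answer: -5144/5 ≈ -1028.8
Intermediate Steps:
J(b) = 8 - 4*b²/5 (J(b) = 8 - (b + b)²/5 = 8 - 4*b²/5)
z(S, P) = P + S
J(-36) - z(Z, 1)*h = (8 - ⅘*(-36)²) - (1 - 1)*9182 = (8 - ⅘*1296) - 0*9182 = (8 - 5184/5) - 1*0 = -5144/5 + 0 = -5144/5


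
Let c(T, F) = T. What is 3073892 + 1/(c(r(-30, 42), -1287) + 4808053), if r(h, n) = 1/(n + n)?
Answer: 1241472597865160/403876453 ≈ 3.0739e+6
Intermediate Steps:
r(h, n) = 1/(2*n)
3073892 + 1/(c(r(-30, 42), -1287) + 4808053) = 3073892 + 1/((1/2)/42 + 4808053) = 3073892 + 1/((1/2)*(1/42) + 4808053) = 3073892 + 1/(1/84 + 4808053) = 3073892 + 1/(403876453/84) = 3073892 + 84/403876453 = 1241472597865160/403876453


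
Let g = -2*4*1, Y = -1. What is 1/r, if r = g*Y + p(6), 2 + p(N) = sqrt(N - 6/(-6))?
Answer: 6/29 - sqrt(7)/29 ≈ 0.11566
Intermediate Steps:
p(N) = -2 + sqrt(1 + N) (p(N) = -2 + sqrt(N - 6/(-6)) = -2 + sqrt(N - 6*(-1/6)) = -2 + sqrt(N + 1) = -2 + sqrt(1 + N))
g = -8 (g = -8*1 = -8)
r = 6 + sqrt(7) (r = -8*(-1) + (-2 + sqrt(1 + 6)) = 8 + (-2 + sqrt(7)) = 6 + sqrt(7) ≈ 8.6458)
1/r = 1/(6 + sqrt(7))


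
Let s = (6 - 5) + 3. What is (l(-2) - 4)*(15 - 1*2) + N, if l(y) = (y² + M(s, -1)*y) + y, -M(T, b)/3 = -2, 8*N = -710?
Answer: -1083/4 ≈ -270.75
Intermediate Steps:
s = 4 (s = 1 + 3 = 4)
N = -355/4 (N = (⅛)*(-710) = -355/4 ≈ -88.750)
M(T, b) = 6 (M(T, b) = -3*(-2) = 6)
l(y) = y² + 7*y (l(y) = (y² + 6*y) + y = y² + 7*y)
(l(-2) - 4)*(15 - 1*2) + N = (-2*(7 - 2) - 4)*(15 - 1*2) - 355/4 = (-2*5 - 4)*(15 - 2) - 355/4 = (-10 - 4)*13 - 355/4 = -14*13 - 355/4 = -182 - 355/4 = -1083/4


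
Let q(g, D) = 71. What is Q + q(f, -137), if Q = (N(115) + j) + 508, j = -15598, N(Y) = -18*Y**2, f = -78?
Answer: -253069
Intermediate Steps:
Q = -253140 (Q = (-18*115**2 - 15598) + 508 = (-18*13225 - 15598) + 508 = (-238050 - 15598) + 508 = -253648 + 508 = -253140)
Q + q(f, -137) = -253140 + 71 = -253069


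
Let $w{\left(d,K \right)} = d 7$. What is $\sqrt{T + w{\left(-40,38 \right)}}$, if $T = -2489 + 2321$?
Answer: $8 i \sqrt{7} \approx 21.166 i$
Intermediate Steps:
$w{\left(d,K \right)} = 7 d$
$T = -168$
$\sqrt{T + w{\left(-40,38 \right)}} = \sqrt{-168 + 7 \left(-40\right)} = \sqrt{-168 - 280} = \sqrt{-448} = 8 i \sqrt{7}$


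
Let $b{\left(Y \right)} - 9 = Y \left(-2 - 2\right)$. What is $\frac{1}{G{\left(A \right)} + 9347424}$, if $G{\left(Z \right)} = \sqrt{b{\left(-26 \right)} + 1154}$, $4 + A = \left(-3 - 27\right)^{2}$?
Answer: $\frac{9347424}{87374335434509} - \frac{\sqrt{1267}}{87374335434509} \approx 1.0698 \cdot 10^{-7}$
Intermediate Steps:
$b{\left(Y \right)} = 9 - 4 Y$ ($b{\left(Y \right)} = 9 + Y \left(-2 - 2\right) = 9 + Y \left(-4\right) = 9 - 4 Y$)
$A = 896$ ($A = -4 + \left(-3 - 27\right)^{2} = -4 + \left(-30\right)^{2} = -4 + 900 = 896$)
$G{\left(Z \right)} = \sqrt{1267}$ ($G{\left(Z \right)} = \sqrt{\left(9 - -104\right) + 1154} = \sqrt{\left(9 + 104\right) + 1154} = \sqrt{113 + 1154} = \sqrt{1267}$)
$\frac{1}{G{\left(A \right)} + 9347424} = \frac{1}{\sqrt{1267} + 9347424} = \frac{1}{9347424 + \sqrt{1267}}$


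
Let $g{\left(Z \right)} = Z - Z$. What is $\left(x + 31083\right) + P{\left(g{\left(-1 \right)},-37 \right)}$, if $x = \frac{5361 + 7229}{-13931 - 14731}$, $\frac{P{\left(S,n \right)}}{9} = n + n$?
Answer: $\frac{435899732}{14331} \approx 30417.0$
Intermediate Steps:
$g{\left(Z \right)} = 0$
$P{\left(S,n \right)} = 18 n$ ($P{\left(S,n \right)} = 9 \left(n + n\right) = 9 \cdot 2 n = 18 n$)
$x = - \frac{6295}{14331}$ ($x = \frac{12590}{-28662} = 12590 \left(- \frac{1}{28662}\right) = - \frac{6295}{14331} \approx -0.43926$)
$\left(x + 31083\right) + P{\left(g{\left(-1 \right)},-37 \right)} = \left(- \frac{6295}{14331} + 31083\right) + 18 \left(-37\right) = \frac{445444178}{14331} - 666 = \frac{435899732}{14331}$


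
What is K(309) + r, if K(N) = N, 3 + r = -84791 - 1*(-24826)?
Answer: -59659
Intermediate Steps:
r = -59968 (r = -3 + (-84791 - 1*(-24826)) = -3 + (-84791 + 24826) = -3 - 59965 = -59968)
K(309) + r = 309 - 59968 = -59659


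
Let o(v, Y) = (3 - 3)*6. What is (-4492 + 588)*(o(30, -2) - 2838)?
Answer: 11079552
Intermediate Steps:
o(v, Y) = 0 (o(v, Y) = 0*6 = 0)
(-4492 + 588)*(o(30, -2) - 2838) = (-4492 + 588)*(0 - 2838) = -3904*(-2838) = 11079552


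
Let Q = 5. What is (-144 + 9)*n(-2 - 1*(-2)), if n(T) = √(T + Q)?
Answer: -135*√5 ≈ -301.87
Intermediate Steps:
n(T) = √(5 + T) (n(T) = √(T + 5) = √(5 + T))
(-144 + 9)*n(-2 - 1*(-2)) = (-144 + 9)*√(5 + (-2 - 1*(-2))) = -135*√(5 + (-2 + 2)) = -135*√(5 + 0) = -135*√5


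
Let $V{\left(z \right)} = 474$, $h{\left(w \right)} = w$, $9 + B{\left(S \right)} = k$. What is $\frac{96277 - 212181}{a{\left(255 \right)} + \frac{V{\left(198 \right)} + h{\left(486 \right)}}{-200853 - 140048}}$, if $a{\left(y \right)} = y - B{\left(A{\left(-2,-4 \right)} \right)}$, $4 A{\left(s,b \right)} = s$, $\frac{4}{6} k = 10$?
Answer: $- \frac{39511789504}{84883389} \approx -465.48$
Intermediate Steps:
$k = 15$ ($k = \frac{3}{2} \cdot 10 = 15$)
$A{\left(s,b \right)} = \frac{s}{4}$
$B{\left(S \right)} = 6$ ($B{\left(S \right)} = -9 + 15 = 6$)
$a{\left(y \right)} = -6 + y$ ($a{\left(y \right)} = y - 6 = -6 + y$)
$\frac{96277 - 212181}{a{\left(255 \right)} + \frac{V{\left(198 \right)} + h{\left(486 \right)}}{-200853 - 140048}} = \frac{96277 - 212181}{\left(-6 + 255\right) + \frac{474 + 486}{-200853 - 140048}} = - \frac{115904}{249 + \frac{960}{-340901}} = - \frac{115904}{249 + 960 \left(- \frac{1}{340901}\right)} = - \frac{115904}{249 - \frac{960}{340901}} = - \frac{115904}{\frac{84883389}{340901}} = \left(-115904\right) \frac{340901}{84883389} = - \frac{39511789504}{84883389}$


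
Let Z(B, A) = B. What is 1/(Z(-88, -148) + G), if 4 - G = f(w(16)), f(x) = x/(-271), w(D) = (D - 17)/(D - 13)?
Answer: -813/68293 ≈ -0.011905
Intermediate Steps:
w(D) = (-17 + D)/(-13 + D)
f(x) = -x/271 (f(x) = x*(-1/271) = -x/271)
G = 3251/813 (G = 4 - (-1)*(-17 + 16)/(-13 + 16)/271 = 4 - (-1)*-1/3/271 = 4 - (-1)*(⅓)*(-1)/271 = 4 - (-1)*(-1)/(271*3) = 4 - 1*1/813 = 4 - 1/813 = 3251/813 ≈ 3.9988)
1/(Z(-88, -148) + G) = 1/(-88 + 3251/813) = 1/(-68293/813) = -813/68293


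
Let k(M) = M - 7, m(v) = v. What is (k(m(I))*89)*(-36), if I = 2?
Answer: 16020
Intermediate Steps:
k(M) = -7 + M
(k(m(I))*89)*(-36) = ((-7 + 2)*89)*(-36) = -5*89*(-36) = -445*(-36) = 16020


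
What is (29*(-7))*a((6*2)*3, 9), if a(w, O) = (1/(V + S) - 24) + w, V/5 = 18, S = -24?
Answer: -160979/66 ≈ -2439.1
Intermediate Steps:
V = 90 (V = 5*18 = 90)
a(w, O) = -1583/66 + w (a(w, O) = (1/(90 - 24) - 24) + w = (1/66 - 24) + w = -1583/66 + w)
(29*(-7))*a((6*2)*3, 9) = (29*(-7))*(-1583/66 + (6*2)*3) = -203*(-1583/66 + 12*3) = -203*(-1583/66 + 36) = -203*793/66 = -160979/66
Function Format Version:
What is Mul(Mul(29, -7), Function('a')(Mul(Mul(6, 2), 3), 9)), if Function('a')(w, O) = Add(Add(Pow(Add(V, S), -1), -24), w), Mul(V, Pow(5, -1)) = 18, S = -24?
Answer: Rational(-160979, 66) ≈ -2439.1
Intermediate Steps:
V = 90 (V = Mul(5, 18) = 90)
Function('a')(w, O) = Add(Rational(-1583, 66), w) (Function('a')(w, O) = Add(Add(Pow(Add(90, -24), -1), -24), w) = Add(Add(Pow(66, -1), -24), w) = Add(Add(Rational(1, 66), -24), w) = Add(Rational(-1583, 66), w))
Mul(Mul(29, -7), Function('a')(Mul(Mul(6, 2), 3), 9)) = Mul(Mul(29, -7), Add(Rational(-1583, 66), Mul(Mul(6, 2), 3))) = Mul(-203, Add(Rational(-1583, 66), Mul(12, 3))) = Mul(-203, Add(Rational(-1583, 66), 36)) = Mul(-203, Rational(793, 66)) = Rational(-160979, 66)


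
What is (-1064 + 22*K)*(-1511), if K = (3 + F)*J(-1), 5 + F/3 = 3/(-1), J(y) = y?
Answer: 909622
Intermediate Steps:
F = -24 (F = -15 + 3*(3/(-1)) = -15 + 3*(3*(-1)) = -15 + 3*(-3) = -15 - 9 = -24)
K = 21 (K = (3 - 24)*(-1) = -21*(-1) = 21)
(-1064 + 22*K)*(-1511) = (-1064 + 22*21)*(-1511) = (-1064 + 462)*(-1511) = -602*(-1511) = 909622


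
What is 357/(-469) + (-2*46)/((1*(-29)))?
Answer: 4685/1943 ≈ 2.4112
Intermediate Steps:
357/(-469) + (-2*46)/((1*(-29))) = 357*(-1/469) - 92/(-29) = -51/67 - 92*(-1/29) = -51/67 + 92/29 = 4685/1943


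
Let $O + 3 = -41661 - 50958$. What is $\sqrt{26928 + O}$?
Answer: $i \sqrt{65694} \approx 256.31 i$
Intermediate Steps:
$O = -92622$ ($O = -3 - 92619 = -92622$)
$\sqrt{26928 + O} = \sqrt{26928 - 92622} = \sqrt{-65694} = i \sqrt{65694}$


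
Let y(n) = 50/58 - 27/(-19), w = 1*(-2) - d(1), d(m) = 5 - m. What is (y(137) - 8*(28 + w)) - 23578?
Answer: -13087196/551 ≈ -23752.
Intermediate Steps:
w = -6 (w = 1*(-2) - (5 - 1*1) = -2 - (5 - 1) = -2 - 1*4 = -2 - 4 = -6)
y(n) = 1258/551 (y(n) = 50*(1/58) - 27*(-1/19) = 25/29 + 27/19 = 1258/551)
(y(137) - 8*(28 + w)) - 23578 = (1258/551 - 8*(28 - 6)) - 23578 = (1258/551 - 8*22) - 23578 = (1258/551 - 176) - 23578 = -95718/551 - 23578 = -13087196/551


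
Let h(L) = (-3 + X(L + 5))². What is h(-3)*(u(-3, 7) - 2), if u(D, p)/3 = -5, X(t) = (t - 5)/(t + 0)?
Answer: -1377/4 ≈ -344.25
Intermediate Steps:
X(t) = (-5 + t)/t
u(D, p) = -15 (u(D, p) = 3*(-5) = -15)
h(L) = (-3 + L/(5 + L))² (h(L) = (-3 + (-5 + (L + 5))/(L + 5))² = (-3 + (-5 + (5 + L))/(5 + L))² = (-3 + L/(5 + L))²)
h(-3)*(u(-3, 7) - 2) = ((15 + 2*(-3))²/(5 - 3)²)*(-15 - 2) = ((15 - 6)²/2²)*(-17) = ((¼)*9²)*(-17) = ((¼)*81)*(-17) = (81/4)*(-17) = -1377/4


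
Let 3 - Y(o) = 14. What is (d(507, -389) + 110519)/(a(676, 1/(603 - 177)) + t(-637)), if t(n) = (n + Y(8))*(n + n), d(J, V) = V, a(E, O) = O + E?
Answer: 46915380/351973129 ≈ 0.13329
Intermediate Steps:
Y(o) = -11 (Y(o) = 3 - 1*14 = 3 - 14 = -11)
a(E, O) = E + O
t(n) = 2*n*(-11 + n) (t(n) = (n - 11)*(n + n) = (-11 + n)*(2*n) = 2*n*(-11 + n))
(d(507, -389) + 110519)/(a(676, 1/(603 - 177)) + t(-637)) = (-389 + 110519)/((676 + 1/(603 - 177)) + 2*(-637)*(-11 - 637)) = 110130/((676 + 1/426) + 2*(-637)*(-648)) = 110130/((676 + 1/426) + 825552) = 110130/(287977/426 + 825552) = 110130/(351973129/426) = 110130*(426/351973129) = 46915380/351973129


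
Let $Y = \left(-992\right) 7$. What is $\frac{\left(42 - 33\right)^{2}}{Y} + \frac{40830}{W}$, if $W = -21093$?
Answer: $- \frac{95077351}{48823264} \approx -1.9474$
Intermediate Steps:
$Y = -6944$
$\frac{\left(42 - 33\right)^{2}}{Y} + \frac{40830}{W} = \frac{\left(42 - 33\right)^{2}}{-6944} + \frac{40830}{-21093} = 9^{2} \left(- \frac{1}{6944}\right) + 40830 \left(- \frac{1}{21093}\right) = 81 \left(- \frac{1}{6944}\right) - \frac{13610}{7031} = - \frac{81}{6944} - \frac{13610}{7031} = - \frac{95077351}{48823264}$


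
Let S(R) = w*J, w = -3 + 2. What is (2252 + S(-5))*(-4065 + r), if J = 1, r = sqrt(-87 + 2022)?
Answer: -9150315 + 6753*sqrt(215) ≈ -9.0513e+6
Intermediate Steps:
w = -1
r = 3*sqrt(215) (r = sqrt(1935) = 3*sqrt(215) ≈ 43.989)
S(R) = -1 (S(R) = -1*1 = -1)
(2252 + S(-5))*(-4065 + r) = (2252 - 1)*(-4065 + 3*sqrt(215)) = 2251*(-4065 + 3*sqrt(215)) = -9150315 + 6753*sqrt(215)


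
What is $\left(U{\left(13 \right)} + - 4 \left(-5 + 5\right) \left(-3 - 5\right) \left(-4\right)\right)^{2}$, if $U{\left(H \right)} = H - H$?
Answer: $0$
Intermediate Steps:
$U{\left(H \right)} = 0$
$\left(U{\left(13 \right)} + - 4 \left(-5 + 5\right) \left(-3 - 5\right) \left(-4\right)\right)^{2} = \left(0 + - 4 \left(-5 + 5\right) \left(-3 - 5\right) \left(-4\right)\right)^{2} = \left(0 + - 4 \cdot 0 \left(-8\right) \left(-4\right)\right)^{2} = \left(0 + \left(-4\right) 0 \left(-4\right)\right)^{2} = \left(0 + 0 \left(-4\right)\right)^{2} = \left(0 + 0\right)^{2} = 0^{2} = 0$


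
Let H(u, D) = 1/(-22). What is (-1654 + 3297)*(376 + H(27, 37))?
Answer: 13589253/22 ≈ 6.1769e+5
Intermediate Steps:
H(u, D) = -1/22
(-1654 + 3297)*(376 + H(27, 37)) = (-1654 + 3297)*(376 - 1/22) = 1643*(8271/22) = 13589253/22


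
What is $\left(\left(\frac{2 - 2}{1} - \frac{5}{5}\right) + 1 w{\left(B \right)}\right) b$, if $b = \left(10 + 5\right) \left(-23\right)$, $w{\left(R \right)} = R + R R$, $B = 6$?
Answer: $-14145$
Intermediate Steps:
$w{\left(R \right)} = R + R^{2}$
$b = -345$ ($b = 15 \left(-23\right) = -345$)
$\left(\left(\frac{2 - 2}{1} - \frac{5}{5}\right) + 1 w{\left(B \right)}\right) b = \left(\left(\frac{2 - 2}{1} - \frac{5}{5}\right) + 1 \cdot 6 \left(1 + 6\right)\right) \left(-345\right) = \left(\left(\left(2 - 2\right) 1 - 1\right) + 1 \cdot 6 \cdot 7\right) \left(-345\right) = \left(\left(0 \cdot 1 - 1\right) + 1 \cdot 42\right) \left(-345\right) = \left(\left(0 - 1\right) + 42\right) \left(-345\right) = \left(-1 + 42\right) \left(-345\right) = 41 \left(-345\right) = -14145$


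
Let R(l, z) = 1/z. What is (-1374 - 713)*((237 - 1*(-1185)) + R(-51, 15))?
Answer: -44517797/15 ≈ -2.9679e+6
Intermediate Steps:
(-1374 - 713)*((237 - 1*(-1185)) + R(-51, 15)) = (-1374 - 713)*((237 - 1*(-1185)) + 1/15) = -2087*((237 + 1185) + 1/15) = -2087*(1422 + 1/15) = -2087*21331/15 = -44517797/15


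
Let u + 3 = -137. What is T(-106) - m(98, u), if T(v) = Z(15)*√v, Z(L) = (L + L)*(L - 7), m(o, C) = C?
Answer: 140 + 240*I*√106 ≈ 140.0 + 2471.0*I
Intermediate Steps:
u = -140 (u = -3 - 137 = -140)
Z(L) = 2*L*(-7 + L) (Z(L) = (2*L)*(-7 + L) = 2*L*(-7 + L))
T(v) = 240*√v (T(v) = (2*15*(-7 + 15))*√v = (2*15*8)*√v = 240*√v)
T(-106) - m(98, u) = 240*√(-106) - 1*(-140) = 240*(I*√106) + 140 = 240*I*√106 + 140 = 140 + 240*I*√106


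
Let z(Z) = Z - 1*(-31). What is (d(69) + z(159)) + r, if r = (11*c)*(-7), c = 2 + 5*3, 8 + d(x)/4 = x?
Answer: -875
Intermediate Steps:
z(Z) = 31 + Z (z(Z) = Z + 31 = 31 + Z)
d(x) = -32 + 4*x
c = 17 (c = 2 + 15 = 17)
r = -1309 (r = (11*17)*(-7) = 187*(-7) = -1309)
(d(69) + z(159)) + r = ((-32 + 4*69) + (31 + 159)) - 1309 = ((-32 + 276) + 190) - 1309 = (244 + 190) - 1309 = 434 - 1309 = -875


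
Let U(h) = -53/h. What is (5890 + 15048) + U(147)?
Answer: 3077833/147 ≈ 20938.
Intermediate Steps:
(5890 + 15048) + U(147) = (5890 + 15048) - 53/147 = 20938 - 53*1/147 = 20938 - 53/147 = 3077833/147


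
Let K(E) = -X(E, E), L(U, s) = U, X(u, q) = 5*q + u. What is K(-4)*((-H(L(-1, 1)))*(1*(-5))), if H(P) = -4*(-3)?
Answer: 1440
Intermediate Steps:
X(u, q) = u + 5*q
H(P) = 12
K(E) = -6*E (K(E) = -(E + 5*E) = -6*E)
K(-4)*((-H(L(-1, 1)))*(1*(-5))) = (-6*(-4))*((-1*12)*(1*(-5))) = 24*(-12*(-5)) = 24*60 = 1440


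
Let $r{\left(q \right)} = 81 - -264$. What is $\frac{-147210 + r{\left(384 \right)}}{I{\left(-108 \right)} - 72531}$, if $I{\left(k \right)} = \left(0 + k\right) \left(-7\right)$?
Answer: $\frac{9791}{4785} \approx 2.0462$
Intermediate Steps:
$r{\left(q \right)} = 345$ ($r{\left(q \right)} = 81 + 264 = 345$)
$I{\left(k \right)} = - 7 k$ ($I{\left(k \right)} = k \left(-7\right) = - 7 k$)
$\frac{-147210 + r{\left(384 \right)}}{I{\left(-108 \right)} - 72531} = \frac{-147210 + 345}{\left(-7\right) \left(-108\right) - 72531} = - \frac{146865}{756 - 72531} = - \frac{146865}{-71775} = \left(-146865\right) \left(- \frac{1}{71775}\right) = \frac{9791}{4785}$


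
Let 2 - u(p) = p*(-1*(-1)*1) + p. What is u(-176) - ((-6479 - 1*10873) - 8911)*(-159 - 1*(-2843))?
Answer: 70490246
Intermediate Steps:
u(p) = 2 - 2*p (u(p) = 2 - (p*(-1*(-1)*1) + p) = 2 - (p*(1*1) + p) = 2 - (p*1 + p) = 2 - (p + p) = 2 - 2*p)
u(-176) - ((-6479 - 1*10873) - 8911)*(-159 - 1*(-2843)) = (2 - 2*(-176)) - ((-6479 - 1*10873) - 8911)*(-159 - 1*(-2843)) = (2 + 352) - ((-6479 - 10873) - 8911)*(-159 + 2843) = 354 - (-17352 - 8911)*2684 = 354 - (-26263)*2684 = 354 - 1*(-70489892) = 354 + 70489892 = 70490246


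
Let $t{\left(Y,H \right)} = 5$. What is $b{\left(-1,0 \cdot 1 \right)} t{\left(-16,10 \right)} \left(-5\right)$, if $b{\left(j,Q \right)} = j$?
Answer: $25$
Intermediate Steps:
$b{\left(-1,0 \cdot 1 \right)} t{\left(-16,10 \right)} \left(-5\right) = - 5 \left(-5\right) = \left(-1\right) \left(-25\right) = 25$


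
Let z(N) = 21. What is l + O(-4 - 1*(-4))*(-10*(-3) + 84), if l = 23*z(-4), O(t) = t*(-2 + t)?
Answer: 483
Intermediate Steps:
l = 483 (l = 23*21 = 483)
l + O(-4 - 1*(-4))*(-10*(-3) + 84) = 483 + ((-4 - 1*(-4))*(-2 + (-4 - 1*(-4))))*(-10*(-3) + 84) = 483 + ((-4 + 4)*(-2 + (-4 + 4)))*(30 + 84) = 483 + (0*(-2 + 0))*114 = 483 + (0*(-2))*114 = 483 + 0*114 = 483 + 0 = 483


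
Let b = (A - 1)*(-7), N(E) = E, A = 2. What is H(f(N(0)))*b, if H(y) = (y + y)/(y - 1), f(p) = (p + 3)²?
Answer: -63/4 ≈ -15.750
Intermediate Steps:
f(p) = (3 + p)²
H(y) = 2*y/(-1 + y) (H(y) = (2*y)/(-1 + y) = 2*y/(-1 + y))
b = -7 (b = (2 - 1)*(-7) = 1*(-7) = -7)
H(f(N(0)))*b = (2*(3 + 0)²/(-1 + (3 + 0)²))*(-7) = (2*3²/(-1 + 3²))*(-7) = (2*9/(-1 + 9))*(-7) = (2*9/8)*(-7) = (2*9*(⅛))*(-7) = (9/4)*(-7) = -63/4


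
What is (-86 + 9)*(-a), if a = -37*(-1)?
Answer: 2849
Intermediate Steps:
a = 37
(-86 + 9)*(-a) = (-86 + 9)*(-1*37) = -77*(-37) = 2849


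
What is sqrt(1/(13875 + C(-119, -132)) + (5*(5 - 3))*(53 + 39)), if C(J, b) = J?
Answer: 9*sqrt(537312799)/6878 ≈ 30.332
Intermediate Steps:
sqrt(1/(13875 + C(-119, -132)) + (5*(5 - 3))*(53 + 39)) = sqrt(1/(13875 - 119) + (5*(5 - 3))*(53 + 39)) = sqrt(1/13756 + (5*2)*92) = sqrt(1/13756 + 10*92) = sqrt(1/13756 + 920) = sqrt(12655521/13756) = 9*sqrt(537312799)/6878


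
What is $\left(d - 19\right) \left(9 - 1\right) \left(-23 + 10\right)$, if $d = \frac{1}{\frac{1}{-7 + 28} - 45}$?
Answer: $\frac{233441}{118} \approx 1978.3$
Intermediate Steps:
$d = - \frac{21}{944}$ ($d = \frac{1}{\frac{1}{21} - 45} = \frac{1}{- \frac{944}{21}} = - \frac{21}{944} \approx -0.022246$)
$\left(d - 19\right) \left(9 - 1\right) \left(-23 + 10\right) = \left(- \frac{21}{944} - 19\right) \left(9 - 1\right) \left(-23 + 10\right) = - \frac{17957 \cdot 8 \left(-13\right)}{944} = \left(- \frac{17957}{944}\right) \left(-104\right) = \frac{233441}{118}$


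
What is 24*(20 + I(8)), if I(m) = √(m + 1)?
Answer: 552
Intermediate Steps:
I(m) = √(1 + m)
24*(20 + I(8)) = 24*(20 + √(1 + 8)) = 24*(20 + √9) = 24*(20 + 3) = 24*23 = 552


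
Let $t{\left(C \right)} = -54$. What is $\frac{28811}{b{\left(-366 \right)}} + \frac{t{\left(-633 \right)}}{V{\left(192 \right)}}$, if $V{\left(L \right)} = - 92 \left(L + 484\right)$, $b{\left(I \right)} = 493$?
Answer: $\frac{895920167}{15330328} \approx 58.441$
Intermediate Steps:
$V{\left(L \right)} = -44528 - 92 L$ ($V{\left(L \right)} = - 92 \left(484 + L\right) = -44528 - 92 L$)
$\frac{28811}{b{\left(-366 \right)}} + \frac{t{\left(-633 \right)}}{V{\left(192 \right)}} = \frac{28811}{493} - \frac{54}{-44528 - 17664} = 28811 \cdot \frac{1}{493} - \frac{54}{-44528 - 17664} = \frac{28811}{493} - \frac{54}{-62192} = \frac{28811}{493} - - \frac{27}{31096} = \frac{28811}{493} + \frac{27}{31096} = \frac{895920167}{15330328}$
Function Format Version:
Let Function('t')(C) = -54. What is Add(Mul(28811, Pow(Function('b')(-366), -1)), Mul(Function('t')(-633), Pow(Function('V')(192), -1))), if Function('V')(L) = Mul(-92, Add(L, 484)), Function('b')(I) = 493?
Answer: Rational(895920167, 15330328) ≈ 58.441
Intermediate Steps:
Function('V')(L) = Add(-44528, Mul(-92, L)) (Function('V')(L) = Mul(-92, Add(484, L)) = Add(-44528, Mul(-92, L)))
Add(Mul(28811, Pow(Function('b')(-366), -1)), Mul(Function('t')(-633), Pow(Function('V')(192), -1))) = Add(Mul(28811, Pow(493, -1)), Mul(-54, Pow(Add(-44528, Mul(-92, 192)), -1))) = Add(Mul(28811, Rational(1, 493)), Mul(-54, Pow(Add(-44528, -17664), -1))) = Add(Rational(28811, 493), Mul(-54, Pow(-62192, -1))) = Add(Rational(28811, 493), Mul(-54, Rational(-1, 62192))) = Add(Rational(28811, 493), Rational(27, 31096)) = Rational(895920167, 15330328)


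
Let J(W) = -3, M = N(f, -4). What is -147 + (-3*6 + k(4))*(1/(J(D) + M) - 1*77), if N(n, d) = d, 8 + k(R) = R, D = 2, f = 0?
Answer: 10851/7 ≈ 1550.1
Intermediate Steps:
k(R) = -8 + R
M = -4
-147 + (-3*6 + k(4))*(1/(J(D) + M) - 1*77) = -147 + (-3*6 + (-8 + 4))*(1/(-3 - 4) - 1*77) = -147 + (-18 - 4)*(1/(-7) - 77) = -147 - 22*(-⅐ - 77) = -147 - 22*(-540/7) = -147 + 11880/7 = 10851/7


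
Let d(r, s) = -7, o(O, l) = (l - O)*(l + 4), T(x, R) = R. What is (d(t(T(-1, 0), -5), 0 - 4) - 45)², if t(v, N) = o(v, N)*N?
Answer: 2704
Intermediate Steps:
o(O, l) = (4 + l)*(l - O) (o(O, l) = (l - O)*(4 + l) = (4 + l)*(l - O))
t(v, N) = N*(N² - 4*v + 4*N - N*v) (t(v, N) = (N² - 4*v + 4*N - v*N)*N = (N² - 4*v + 4*N - N*v)*N = N*(N² - 4*v + 4*N - N*v))
(d(t(T(-1, 0), -5), 0 - 4) - 45)² = (-7 - 45)² = (-52)² = 2704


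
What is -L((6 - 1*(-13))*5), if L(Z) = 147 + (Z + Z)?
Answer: -337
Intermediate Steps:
L(Z) = 147 + 2*Z
-L((6 - 1*(-13))*5) = -(147 + 2*((6 - 1*(-13))*5)) = -(147 + 2*((6 + 13)*5)) = -(147 + 2*(19*5)) = -(147 + 2*95) = -(147 + 190) = -1*337 = -337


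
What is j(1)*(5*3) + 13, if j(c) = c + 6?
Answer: 118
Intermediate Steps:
j(c) = 6 + c
j(1)*(5*3) + 13 = (6 + 1)*(5*3) + 13 = 7*15 + 13 = 105 + 13 = 118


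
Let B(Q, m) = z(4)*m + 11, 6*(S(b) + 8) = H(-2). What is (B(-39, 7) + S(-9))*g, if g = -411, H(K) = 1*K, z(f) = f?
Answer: -12604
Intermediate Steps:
H(K) = K
S(b) = -25/3 (S(b) = -8 + (1/6)*(-2) = -8 - 1/3 = -25/3)
B(Q, m) = 11 + 4*m (B(Q, m) = 4*m + 11 = 11 + 4*m)
(B(-39, 7) + S(-9))*g = ((11 + 4*7) - 25/3)*(-411) = ((11 + 28) - 25/3)*(-411) = (39 - 25/3)*(-411) = (92/3)*(-411) = -12604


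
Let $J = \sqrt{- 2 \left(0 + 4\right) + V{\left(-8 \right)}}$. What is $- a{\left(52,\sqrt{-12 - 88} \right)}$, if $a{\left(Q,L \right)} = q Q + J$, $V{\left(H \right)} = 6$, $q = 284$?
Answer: $-14768 - i \sqrt{2} \approx -14768.0 - 1.4142 i$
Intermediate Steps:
$J = i \sqrt{2}$ ($J = \sqrt{- 2 \left(0 + 4\right) + 6} = \sqrt{\left(-2\right) 4 + 6} = \sqrt{-8 + 6} = \sqrt{-2} = i \sqrt{2} \approx 1.4142 i$)
$a{\left(Q,L \right)} = 284 Q + i \sqrt{2}$
$- a{\left(52,\sqrt{-12 - 88} \right)} = - (284 \cdot 52 + i \sqrt{2}) = - (14768 + i \sqrt{2}) = -14768 - i \sqrt{2}$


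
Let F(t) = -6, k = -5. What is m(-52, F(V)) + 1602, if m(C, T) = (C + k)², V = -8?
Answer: 4851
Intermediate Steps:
m(C, T) = (-5 + C)² (m(C, T) = (C - 5)² = (-5 + C)²)
m(-52, F(V)) + 1602 = (-5 - 52)² + 1602 = (-57)² + 1602 = 3249 + 1602 = 4851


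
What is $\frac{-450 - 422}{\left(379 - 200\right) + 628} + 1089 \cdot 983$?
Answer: $\frac{863882137}{807} \approx 1.0705 \cdot 10^{6}$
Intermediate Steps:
$\frac{-450 - 422}{\left(379 - 200\right) + 628} + 1089 \cdot 983 = - \frac{872}{\left(379 - 200\right) + 628} + 1070487 = - \frac{872}{179 + 628} + 1070487 = - \frac{872}{807} + 1070487 = \frac{863882137}{807}$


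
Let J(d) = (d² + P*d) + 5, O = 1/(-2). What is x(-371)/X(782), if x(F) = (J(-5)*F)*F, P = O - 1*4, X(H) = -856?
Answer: -14452305/1712 ≈ -8441.8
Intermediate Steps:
O = -½ ≈ -0.50000
P = -9/2 (P = -½ - 1*4 = -½ - 4 = -9/2 ≈ -4.5000)
J(d) = 5 + d² - 9*d/2 (J(d) = (d² - 9*d/2) + 5 = 5 + d² - 9*d/2)
x(F) = 105*F²/2 (x(F) = ((5 + (-5)² - 9/2*(-5))*F)*F = ((5 + 25 + 45/2)*F)*F = (105*F/2)*F = 105*F²/2)
x(-371)/X(782) = ((105/2)*(-371)²)/(-856) = ((105/2)*137641)*(-1/856) = (14452305/2)*(-1/856) = -14452305/1712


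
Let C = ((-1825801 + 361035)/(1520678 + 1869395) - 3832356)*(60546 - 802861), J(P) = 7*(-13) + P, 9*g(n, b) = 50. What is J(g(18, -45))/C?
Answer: -2606966137/86797194979252459590 ≈ -3.0035e-11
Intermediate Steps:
g(n, b) = 50/9 (g(n, b) = (1/9)*50 = 50/9)
J(P) = -91 + P
C = 9644132775472495510/3390073 (C = (-1464766/3390073 - 3832356)*(-742315) = -12991968066754/3390073*(-742315) = 9644132775472495510/3390073 ≈ 2.8448e+12)
J(g(18, -45))/C = (-91 + 50/9)/(9644132775472495510/3390073) = -769/9*3390073/9644132775472495510 = -2606966137/86797194979252459590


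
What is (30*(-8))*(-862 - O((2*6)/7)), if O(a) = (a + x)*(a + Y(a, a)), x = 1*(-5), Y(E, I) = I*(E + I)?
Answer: 68906400/343 ≈ 2.0089e+5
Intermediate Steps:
x = -5
O(a) = (-5 + a)*(a + 2*a²) (O(a) = (a - 5)*(a + a*(a + a)) = (-5 + a)*(a + a*(2*a)) = (-5 + a)*(a + 2*a²))
(30*(-8))*(-862 - O((2*6)/7)) = (30*(-8))*(-862 - (2*6)/7*(-5 - 9*2*6/7 + 2*((2*6)/7)²)) = -240*(-862 - 12*(⅐)*(-5 - 108/7 + 2*(12*(⅐))²)) = -240*(-862 - 12*(-5 - 9*12/7 + 2*(12/7)²)/7) = -240*(-862 - 12*(-5 - 108/7 + 2*(144/49))/7) = -240*(-862 - 12*(-5 - 108/7 + 288/49)/7) = -240*(-862 - 12*(-713)/(7*49)) = -240*(-862 - 1*(-8556/343)) = -240*(-862 + 8556/343) = -240*(-287110/343) = 68906400/343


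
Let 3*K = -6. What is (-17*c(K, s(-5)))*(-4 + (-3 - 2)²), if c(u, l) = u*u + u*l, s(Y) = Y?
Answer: -4998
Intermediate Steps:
K = -2 (K = (⅓)*(-6) = -2)
c(u, l) = u² + l*u
(-17*c(K, s(-5)))*(-4 + (-3 - 2)²) = (-(-34)*(-5 - 2))*(-4 + (-3 - 2)²) = (-(-34)*(-7))*(-4 + (-5)²) = (-17*14)*(-4 + 25) = -238*21 = -4998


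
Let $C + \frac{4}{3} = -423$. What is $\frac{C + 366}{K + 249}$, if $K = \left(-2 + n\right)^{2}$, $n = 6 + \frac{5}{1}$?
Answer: $- \frac{35}{198} \approx -0.17677$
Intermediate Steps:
$n = 11$ ($n = 6 + 5 \cdot 1 = 6 + 5 = 11$)
$K = 81$ ($K = \left(-2 + 11\right)^{2} = 9^{2} = 81$)
$C = - \frac{1273}{3}$ ($C = - \frac{4}{3} - 423 = - \frac{1273}{3} \approx -424.33$)
$\frac{C + 366}{K + 249} = \frac{- \frac{1273}{3} + 366}{81 + 249} = - \frac{175}{3 \cdot 330} = \left(- \frac{175}{3}\right) \frac{1}{330} = - \frac{35}{198}$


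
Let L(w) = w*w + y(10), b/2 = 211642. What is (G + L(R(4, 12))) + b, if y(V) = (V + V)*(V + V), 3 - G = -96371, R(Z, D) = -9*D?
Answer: 531722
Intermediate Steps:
b = 423284 (b = 2*211642 = 423284)
G = 96374 (G = 3 - 1*(-96371) = 3 + 96371 = 96374)
y(V) = 4*V**2 (y(V) = (2*V)*(2*V) = 4*V**2)
L(w) = 400 + w**2 (L(w) = w*w + 4*10**2 = w**2 + 4*100 = w**2 + 400 = 400 + w**2)
(G + L(R(4, 12))) + b = (96374 + (400 + (-9*12)**2)) + 423284 = (96374 + (400 + (-108)**2)) + 423284 = (96374 + (400 + 11664)) + 423284 = (96374 + 12064) + 423284 = 108438 + 423284 = 531722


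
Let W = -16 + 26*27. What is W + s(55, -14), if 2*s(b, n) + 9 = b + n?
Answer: 702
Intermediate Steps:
s(b, n) = -9/2 + b/2 + n/2 (s(b, n) = -9/2 + (b + n)/2 = -9/2 + (b/2 + n/2) = -9/2 + b/2 + n/2)
W = 686 (W = -16 + 702 = 686)
W + s(55, -14) = 686 + (-9/2 + (½)*55 + (½)*(-14)) = 686 + (-9/2 + 55/2 - 7) = 686 + 16 = 702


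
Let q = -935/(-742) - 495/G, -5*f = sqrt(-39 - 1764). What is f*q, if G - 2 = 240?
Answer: 641*I*sqrt(1803)/4081 ≈ 6.6694*I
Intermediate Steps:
G = 242 (G = 2 + 240 = 242)
f = -I*sqrt(1803)/5 (f = -sqrt(-39 - 1764)/5 = -I*sqrt(1803)/5 ≈ -8.4924*I)
q = -3205/4081 (q = -935/(-742) - 495/242 = -935*(-1/742) - 495*1/242 = 935/742 - 45/22 = -3205/4081 ≈ -0.78535)
f*q = -I*sqrt(1803)/5*(-3205/4081) = 641*I*sqrt(1803)/4081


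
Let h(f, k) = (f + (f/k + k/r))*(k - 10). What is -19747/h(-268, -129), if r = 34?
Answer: -86610342/164433803 ≈ -0.52672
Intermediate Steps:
h(f, k) = (-10 + k)*(f + k/34 + f/k) (h(f, k) = (f + (f/k + k/34))*(k - 10) = (f + (f/k + k*(1/34)))*(-10 + k) = (f + (f/k + k/34))*(-10 + k) = (f + (k/34 + f/k))*(-10 + k) = (f + k/34 + f/k)*(-10 + k) = (-10 + k)*(f + k/34 + f/k))
-19747/h(-268, -129) = -19747/(-9*(-268) - 5/17*(-129) + (1/34)*(-129)² - 268*(-129) - 10*(-268)/(-129)) = -19747/(2412 + 645/17 + (1/34)*16641 + 34572 - 10*(-268)*(-1/129)) = -19747/(2412 + 645/17 + 16641/34 + 34572 - 2680/129) = -19747/164433803/4386 = -19747*4386/164433803 = -86610342/164433803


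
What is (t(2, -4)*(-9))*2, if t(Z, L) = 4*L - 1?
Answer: 306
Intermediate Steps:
t(Z, L) = -1 + 4*L
(t(2, -4)*(-9))*2 = ((-1 + 4*(-4))*(-9))*2 = ((-1 - 16)*(-9))*2 = -17*(-9)*2 = 153*2 = 306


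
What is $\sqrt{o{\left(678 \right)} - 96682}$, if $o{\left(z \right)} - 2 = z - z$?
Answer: $2 i \sqrt{24170} \approx 310.93 i$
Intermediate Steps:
$o{\left(z \right)} = 2$ ($o{\left(z \right)} = 2 + \left(z - z\right) = 2 + 0 = 2$)
$\sqrt{o{\left(678 \right)} - 96682} = \sqrt{2 - 96682} = \sqrt{-96680} = 2 i \sqrt{24170}$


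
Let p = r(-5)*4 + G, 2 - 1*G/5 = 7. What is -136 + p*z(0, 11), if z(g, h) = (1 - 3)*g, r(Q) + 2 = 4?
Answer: -136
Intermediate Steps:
G = -25 (G = 10 - 5*7 = 10 - 35 = -25)
r(Q) = 2 (r(Q) = -2 + 4 = 2)
z(g, h) = -2*g
p = -17 (p = 2*4 - 25 = 8 - 25 = -17)
-136 + p*z(0, 11) = -136 - (-34)*0 = -136 - 17*0 = -136 + 0 = -136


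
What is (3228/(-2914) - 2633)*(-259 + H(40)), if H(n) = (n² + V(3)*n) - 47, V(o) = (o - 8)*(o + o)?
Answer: -7675790/31 ≈ -2.4761e+5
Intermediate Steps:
V(o) = 2*o*(-8 + o) (V(o) = (-8 + o)*(2*o) = 2*o*(-8 + o))
H(n) = -47 + n² - 30*n (H(n) = (n² + (2*3*(-8 + 3))*n) - 47 = (n² + (2*3*(-5))*n) - 47 = (n² - 30*n) - 47 = -47 + n² - 30*n)
(3228/(-2914) - 2633)*(-259 + H(40)) = (3228/(-2914) - 2633)*(-259 + (-47 + 40² - 30*40)) = (3228*(-1/2914) - 2633)*(-259 + (-47 + 1600 - 1200)) = (-1614/1457 - 2633)*(-259 + 353) = -3837895/1457*94 = -7675790/31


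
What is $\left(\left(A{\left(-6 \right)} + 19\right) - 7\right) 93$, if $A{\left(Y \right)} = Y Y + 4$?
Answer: $4836$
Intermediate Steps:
$A{\left(Y \right)} = 4 + Y^{2}$ ($A{\left(Y \right)} = Y^{2} + 4 = 4 + Y^{2}$)
$\left(\left(A{\left(-6 \right)} + 19\right) - 7\right) 93 = \left(\left(\left(4 + \left(-6\right)^{2}\right) + 19\right) - 7\right) 93 = \left(\left(\left(4 + 36\right) + 19\right) - 7\right) 93 = \left(\left(40 + 19\right) - 7\right) 93 = \left(59 - 7\right) 93 = 52 \cdot 93 = 4836$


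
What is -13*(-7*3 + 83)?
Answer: -806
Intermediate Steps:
-13*(-7*3 + 83) = -13*(-21 + 83) = -13*62 = -806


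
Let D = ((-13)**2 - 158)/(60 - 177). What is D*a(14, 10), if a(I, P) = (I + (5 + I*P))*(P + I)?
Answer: -4664/13 ≈ -358.77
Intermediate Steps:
a(I, P) = (I + P)*(5 + I + I*P) (a(I, P) = (5 + I + I*P)*(I + P) = (I + P)*(5 + I + I*P))
D = -11/117 (D = (169 - 158)/(-117) = 11*(-1/117) = -11/117 ≈ -0.094017)
D*a(14, 10) = -11*(14**2 + 5*14 + 5*10 + 14*10 + 14*10**2 + 10*14**2)/117 = -11*(196 + 70 + 50 + 140 + 14*100 + 10*196)/117 = -11*(196 + 70 + 50 + 140 + 1400 + 1960)/117 = -11/117*3816 = -4664/13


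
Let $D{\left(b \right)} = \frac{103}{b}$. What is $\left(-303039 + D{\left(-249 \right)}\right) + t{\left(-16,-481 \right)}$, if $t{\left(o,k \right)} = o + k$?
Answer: $- \frac{75580567}{249} \approx -3.0354 \cdot 10^{5}$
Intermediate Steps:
$t{\left(o,k \right)} = k + o$
$\left(-303039 + D{\left(-249 \right)}\right) + t{\left(-16,-481 \right)} = \left(-303039 + \frac{103}{-249}\right) - 497 = \left(-303039 + 103 \left(- \frac{1}{249}\right)\right) - 497 = \left(-303039 - \frac{103}{249}\right) - 497 = - \frac{75456814}{249} - 497 = - \frac{75580567}{249}$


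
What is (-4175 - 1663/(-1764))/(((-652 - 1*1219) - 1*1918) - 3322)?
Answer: 7363037/12543804 ≈ 0.58699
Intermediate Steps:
(-4175 - 1663/(-1764))/(((-652 - 1*1219) - 1*1918) - 3322) = (-4175 - 1663*(-1/1764))/(((-652 - 1219) - 1918) - 3322) = (-4175 + 1663/1764)/((-1871 - 1918) - 3322) = -7363037/(1764*(-3789 - 3322)) = -7363037/1764/(-7111) = -7363037/1764*(-1/7111) = 7363037/12543804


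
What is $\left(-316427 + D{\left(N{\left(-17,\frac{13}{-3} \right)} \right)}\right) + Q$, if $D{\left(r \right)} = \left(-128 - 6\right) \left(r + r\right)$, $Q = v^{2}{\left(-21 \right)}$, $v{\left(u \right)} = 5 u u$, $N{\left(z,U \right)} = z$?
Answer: $4550154$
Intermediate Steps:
$v{\left(u \right)} = 5 u^{2}$
$Q = 4862025$ ($Q = \left(5 \left(-21\right)^{2}\right)^{2} = \left(5 \cdot 441\right)^{2} = 2205^{2} = 4862025$)
$D{\left(r \right)} = - 268 r$ ($D{\left(r \right)} = - 134 \cdot 2 r = - 268 r$)
$\left(-316427 + D{\left(N{\left(-17,\frac{13}{-3} \right)} \right)}\right) + Q = \left(-316427 - -4556\right) + 4862025 = \left(-316427 + 4556\right) + 4862025 = -311871 + 4862025 = 4550154$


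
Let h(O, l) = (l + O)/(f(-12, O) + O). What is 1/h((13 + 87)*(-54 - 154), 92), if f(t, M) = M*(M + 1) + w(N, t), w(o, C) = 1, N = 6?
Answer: -432598401/20708 ≈ -20890.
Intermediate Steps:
f(t, M) = 1 + M*(1 + M) (f(t, M) = M*(M + 1) + 1 = M*(1 + M) + 1 = 1 + M*(1 + M))
h(O, l) = (O + l)/(1 + O**2 + 2*O) (h(O, l) = (l + O)/((1 + O + O**2) + O) = (O + l)/(1 + O**2 + 2*O))
1/h((13 + 87)*(-54 - 154), 92) = 1/(((13 + 87)*(-54 - 154) + 92)/(1 + ((13 + 87)*(-54 - 154))**2 + 2*((13 + 87)*(-54 - 154)))) = 1/((100*(-208) + 92)/(1 + (100*(-208))**2 + 2*(100*(-208)))) = 1/((-20800 + 92)/(1 + (-20800)**2 + 2*(-20800))) = 1/(-20708/(1 + 432640000 - 41600)) = 1/(-20708/432598401) = -432598401/20708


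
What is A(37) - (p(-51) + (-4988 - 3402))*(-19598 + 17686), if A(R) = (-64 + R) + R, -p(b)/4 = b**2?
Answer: -35934118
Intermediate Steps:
p(b) = -4*b**2
A(R) = -64 + 2*R
A(37) - (p(-51) + (-4988 - 3402))*(-19598 + 17686) = (-64 + 2*37) - (-4*(-51)**2 + (-4988 - 3402))*(-19598 + 17686) = (-64 + 74) - (-4*2601 - 8390)*(-1912) = 10 - (-10404 - 8390)*(-1912) = 10 - (-18794)*(-1912) = 10 - 1*35934128 = 10 - 35934128 = -35934118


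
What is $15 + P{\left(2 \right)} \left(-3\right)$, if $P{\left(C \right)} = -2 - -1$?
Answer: $18$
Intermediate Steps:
$P{\left(C \right)} = -1$ ($P{\left(C \right)} = -2 + 1 = -1$)
$15 + P{\left(2 \right)} \left(-3\right) = 15 - -3 = 15 + 3 = 18$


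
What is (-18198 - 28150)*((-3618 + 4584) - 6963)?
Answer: 277948956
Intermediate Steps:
(-18198 - 28150)*((-3618 + 4584) - 6963) = -46348*(966 - 6963) = -46348*(-5997) = 277948956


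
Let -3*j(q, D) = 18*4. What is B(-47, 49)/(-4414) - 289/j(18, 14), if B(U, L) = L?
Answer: 637235/52968 ≈ 12.031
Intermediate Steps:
j(q, D) = -24 (j(q, D) = -6*4 = -1/3*72 = -24)
B(-47, 49)/(-4414) - 289/j(18, 14) = 49/(-4414) - 289/(-24) = 49*(-1/4414) - 289*(-1/24) = -49/4414 + 289/24 = 637235/52968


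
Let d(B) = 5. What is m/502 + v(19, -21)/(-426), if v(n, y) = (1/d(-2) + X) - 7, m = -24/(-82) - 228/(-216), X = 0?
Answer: 2452589/131518980 ≈ 0.018648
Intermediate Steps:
m = 995/738 (m = -24*(-1/82) - 228*(-1/216) = 12/41 + 19/18 = 995/738 ≈ 1.3482)
v(n, y) = -34/5 (v(n, y) = (1/5 + 0) - 7 = 1/5 - 7 = -34/5)
m/502 + v(19, -21)/(-426) = (995/738)/502 - 34/5/(-426) = (995/738)*(1/502) - 34/5*(-1/426) = 995/370476 + 17/1065 = 2452589/131518980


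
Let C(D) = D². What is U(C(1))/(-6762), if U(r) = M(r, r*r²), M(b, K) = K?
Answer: -1/6762 ≈ -0.00014789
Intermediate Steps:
U(r) = r³ (U(r) = r*r² = r³)
U(C(1))/(-6762) = (1²)³/(-6762) = 1³*(-1/6762) = 1*(-1/6762) = -1/6762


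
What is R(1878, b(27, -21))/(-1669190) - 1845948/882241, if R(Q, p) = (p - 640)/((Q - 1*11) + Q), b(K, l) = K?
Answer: -11539235552425667/5514991316188550 ≈ -2.0923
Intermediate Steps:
R(Q, p) = (-640 + p)/(-11 + 2*Q) (R(Q, p) = (-640 + p)/((Q - 11) + Q) = (-640 + p)/((-11 + Q) + Q) = (-640 + p)/(-11 + 2*Q))
R(1878, b(27, -21))/(-1669190) - 1845948/882241 = ((-640 + 27)/(-11 + 2*1878))/(-1669190) - 1845948/882241 = (-613/(-11 + 3756))*(-1/1669190) - 1845948*1/882241 = (-613/3745)*(-1/1669190) - 1845948/882241 = ((1/3745)*(-613))*(-1/1669190) - 1845948/882241 = -613/3745*(-1/1669190) - 1845948/882241 = 613/6251116550 - 1845948/882241 = -11539235552425667/5514991316188550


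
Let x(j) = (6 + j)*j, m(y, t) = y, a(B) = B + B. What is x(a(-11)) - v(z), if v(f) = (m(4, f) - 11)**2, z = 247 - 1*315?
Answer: 303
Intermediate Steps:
a(B) = 2*B
z = -68 (z = 247 - 315 = -68)
x(j) = j*(6 + j)
v(f) = 49 (v(f) = (4 - 11)**2 = (-7)**2 = 49)
x(a(-11)) - v(z) = (2*(-11))*(6 + 2*(-11)) - 1*49 = -22*(6 - 22) - 49 = -22*(-16) - 49 = 352 - 49 = 303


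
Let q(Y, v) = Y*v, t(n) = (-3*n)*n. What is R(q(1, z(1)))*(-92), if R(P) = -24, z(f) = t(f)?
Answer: 2208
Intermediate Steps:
t(n) = -3*n²
z(f) = -3*f²
R(q(1, z(1)))*(-92) = -24*(-92) = 2208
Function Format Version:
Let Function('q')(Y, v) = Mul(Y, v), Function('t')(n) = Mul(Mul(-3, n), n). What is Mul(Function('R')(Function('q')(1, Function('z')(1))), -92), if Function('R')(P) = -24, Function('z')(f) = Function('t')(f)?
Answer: 2208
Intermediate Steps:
Function('t')(n) = Mul(-3, Pow(n, 2))
Function('z')(f) = Mul(-3, Pow(f, 2))
Mul(Function('R')(Function('q')(1, Function('z')(1))), -92) = Mul(-24, -92) = 2208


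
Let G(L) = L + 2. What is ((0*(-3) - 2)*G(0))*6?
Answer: -24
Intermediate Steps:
G(L) = 2 + L
((0*(-3) - 2)*G(0))*6 = ((0*(-3) - 2)*(2 + 0))*6 = ((0 - 2)*2)*6 = -2*2*6 = -4*6 = -24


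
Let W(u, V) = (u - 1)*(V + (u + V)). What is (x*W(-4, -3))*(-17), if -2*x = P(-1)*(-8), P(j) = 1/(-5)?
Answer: 680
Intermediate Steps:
P(j) = -1/5
x = -4/5 (x = -(-1)*(-8)/10 = -1/2*8/5 = -4/5 ≈ -0.80000)
W(u, V) = (-1 + u)*(u + 2*V) (W(u, V) = (-1 + u)*(V + (V + u)) = (-1 + u)*(u + 2*V))
(x*W(-4, -3))*(-17) = -4*((-4)**2 - 1*(-4) - 2*(-3) + 2*(-3)*(-4))/5*(-17) = -4*(16 + 4 + 6 + 24)/5*(-17) = -4/5*50*(-17) = -40*(-17) = 680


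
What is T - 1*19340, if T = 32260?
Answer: 12920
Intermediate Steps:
T - 1*19340 = 32260 - 1*19340 = 32260 - 19340 = 12920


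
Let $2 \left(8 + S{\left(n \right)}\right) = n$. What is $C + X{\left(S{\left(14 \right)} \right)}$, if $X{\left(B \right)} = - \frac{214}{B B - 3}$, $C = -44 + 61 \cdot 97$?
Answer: $5980$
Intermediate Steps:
$S{\left(n \right)} = -8 + \frac{n}{2}$
$C = 5873$ ($C = -44 + 5917 = 5873$)
$X{\left(B \right)} = - \frac{214}{-3 + B^{2}}$ ($X{\left(B \right)} = - \frac{214}{B^{2} - 3} = - \frac{214}{-3 + B^{2}}$)
$C + X{\left(S{\left(14 \right)} \right)} = 5873 - \frac{214}{-3 + \left(-8 + \frac{1}{2} \cdot 14\right)^{2}} = 5873 - \frac{214}{-3 + \left(-8 + 7\right)^{2}} = 5873 - \frac{214}{-3 + \left(-1\right)^{2}} = 5873 - \frac{214}{-3 + 1} = 5873 - \frac{214}{-2} = 5873 - -107 = 5873 + 107 = 5980$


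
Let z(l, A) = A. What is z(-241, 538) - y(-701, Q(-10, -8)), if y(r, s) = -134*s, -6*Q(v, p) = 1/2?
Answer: 3161/6 ≈ 526.83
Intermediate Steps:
Q(v, p) = -1/12 (Q(v, p) = -⅙/2 = -⅙*½ = -1/12)
z(-241, 538) - y(-701, Q(-10, -8)) = 538 - (-134)*(-1)/12 = 538 - 1*67/6 = 538 - 67/6 = 3161/6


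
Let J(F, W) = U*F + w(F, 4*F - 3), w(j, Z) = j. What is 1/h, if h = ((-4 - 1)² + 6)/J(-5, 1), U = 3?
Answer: -20/31 ≈ -0.64516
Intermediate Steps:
J(F, W) = 4*F (J(F, W) = 3*F + F = 4*F)
h = -31/20 (h = ((-4 - 1)² + 6)/((4*(-5))) = ((-5)² + 6)/(-20) = (25 + 6)*(-1/20) = 31*(-1/20) = -31/20 ≈ -1.5500)
1/h = 1/(-31/20) = -20/31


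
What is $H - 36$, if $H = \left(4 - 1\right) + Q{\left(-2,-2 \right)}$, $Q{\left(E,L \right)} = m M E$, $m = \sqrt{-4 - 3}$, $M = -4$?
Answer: $-33 + 8 i \sqrt{7} \approx -33.0 + 21.166 i$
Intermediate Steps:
$m = i \sqrt{7}$ ($m = \sqrt{-7} = i \sqrt{7} \approx 2.6458 i$)
$Q{\left(E,L \right)} = - 4 i E \sqrt{7}$ ($Q{\left(E,L \right)} = i \sqrt{7} \left(-4\right) E = - 4 i \sqrt{7} E = - 4 i E \sqrt{7}$)
$H = 3 + 8 i \sqrt{7}$ ($H = \left(4 - 1\right) - 4 i \left(-2\right) \sqrt{7} = 3 + 8 i \sqrt{7} \approx 3.0 + 21.166 i$)
$H - 36 = \left(3 + 8 i \sqrt{7}\right) - 36 = -33 + 8 i \sqrt{7}$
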